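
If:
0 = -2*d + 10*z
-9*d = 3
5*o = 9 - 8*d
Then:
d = -1/3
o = 7/3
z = -1/15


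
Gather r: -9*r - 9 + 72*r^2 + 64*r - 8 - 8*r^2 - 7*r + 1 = 64*r^2 + 48*r - 16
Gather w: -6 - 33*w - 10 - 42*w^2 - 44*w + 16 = -42*w^2 - 77*w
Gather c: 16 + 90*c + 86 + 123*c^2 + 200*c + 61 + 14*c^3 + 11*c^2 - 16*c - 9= 14*c^3 + 134*c^2 + 274*c + 154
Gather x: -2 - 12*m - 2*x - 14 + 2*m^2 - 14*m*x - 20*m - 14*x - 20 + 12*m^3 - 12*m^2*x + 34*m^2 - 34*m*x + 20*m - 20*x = 12*m^3 + 36*m^2 - 12*m + x*(-12*m^2 - 48*m - 36) - 36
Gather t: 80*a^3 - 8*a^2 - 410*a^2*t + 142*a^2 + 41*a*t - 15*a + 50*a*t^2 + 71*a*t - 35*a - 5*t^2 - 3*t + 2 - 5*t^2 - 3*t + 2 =80*a^3 + 134*a^2 - 50*a + t^2*(50*a - 10) + t*(-410*a^2 + 112*a - 6) + 4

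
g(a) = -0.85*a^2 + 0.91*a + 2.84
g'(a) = 0.91 - 1.7*a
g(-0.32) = 2.46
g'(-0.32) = 1.45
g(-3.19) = -8.71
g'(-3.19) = 6.33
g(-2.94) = -7.18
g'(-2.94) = 5.91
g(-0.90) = 1.33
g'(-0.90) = 2.44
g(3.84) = -6.20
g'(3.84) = -5.62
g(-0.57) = 2.05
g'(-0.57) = 1.88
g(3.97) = -6.94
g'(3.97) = -5.84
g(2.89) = -1.63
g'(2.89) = -4.00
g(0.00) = 2.84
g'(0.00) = 0.91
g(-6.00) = -33.22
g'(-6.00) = 11.11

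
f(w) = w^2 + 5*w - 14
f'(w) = 2*w + 5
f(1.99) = -0.09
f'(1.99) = 8.98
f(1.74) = -2.27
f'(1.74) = 8.48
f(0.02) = -13.90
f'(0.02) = 5.04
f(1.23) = -6.34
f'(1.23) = 7.46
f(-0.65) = -16.83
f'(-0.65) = 3.70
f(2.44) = 4.15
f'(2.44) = 9.88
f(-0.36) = -15.67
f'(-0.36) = 4.28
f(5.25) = 39.81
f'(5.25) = 15.50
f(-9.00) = 22.00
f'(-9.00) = -13.00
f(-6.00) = -8.00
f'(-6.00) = -7.00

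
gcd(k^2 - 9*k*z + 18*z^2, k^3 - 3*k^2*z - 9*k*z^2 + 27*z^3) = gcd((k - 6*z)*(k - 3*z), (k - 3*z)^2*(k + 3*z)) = -k + 3*z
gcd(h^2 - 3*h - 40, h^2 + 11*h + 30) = h + 5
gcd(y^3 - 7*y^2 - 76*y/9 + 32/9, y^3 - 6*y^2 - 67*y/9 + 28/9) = y^2 + y - 4/9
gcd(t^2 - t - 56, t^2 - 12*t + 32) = t - 8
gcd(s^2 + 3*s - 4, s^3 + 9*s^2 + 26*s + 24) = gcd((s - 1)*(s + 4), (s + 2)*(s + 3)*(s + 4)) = s + 4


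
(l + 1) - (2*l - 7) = 8 - l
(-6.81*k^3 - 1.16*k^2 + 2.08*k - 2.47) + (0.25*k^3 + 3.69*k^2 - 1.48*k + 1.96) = -6.56*k^3 + 2.53*k^2 + 0.6*k - 0.51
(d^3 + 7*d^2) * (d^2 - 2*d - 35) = d^5 + 5*d^4 - 49*d^3 - 245*d^2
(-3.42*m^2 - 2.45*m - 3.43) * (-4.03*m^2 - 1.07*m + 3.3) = 13.7826*m^4 + 13.5329*m^3 + 5.1584*m^2 - 4.4149*m - 11.319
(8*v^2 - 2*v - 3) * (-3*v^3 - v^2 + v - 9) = -24*v^5 - 2*v^4 + 19*v^3 - 71*v^2 + 15*v + 27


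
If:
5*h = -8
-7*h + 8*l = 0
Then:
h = -8/5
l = -7/5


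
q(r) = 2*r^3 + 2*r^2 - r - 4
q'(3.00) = 65.00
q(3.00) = 65.00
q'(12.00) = 911.00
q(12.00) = 3728.00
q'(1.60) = 20.76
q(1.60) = 7.71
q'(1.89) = 27.99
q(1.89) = 14.76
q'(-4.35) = 95.14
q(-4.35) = -126.43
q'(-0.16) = -1.49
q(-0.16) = -3.80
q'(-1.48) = 6.22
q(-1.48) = -4.62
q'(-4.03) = 80.33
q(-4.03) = -98.39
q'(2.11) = 34.15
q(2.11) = 21.58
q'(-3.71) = 66.74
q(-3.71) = -74.89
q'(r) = 6*r^2 + 4*r - 1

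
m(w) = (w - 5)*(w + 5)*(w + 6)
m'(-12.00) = 263.00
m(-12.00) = -714.00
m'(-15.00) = 470.00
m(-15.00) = -1800.00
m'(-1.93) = -36.99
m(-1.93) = -86.59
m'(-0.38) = -29.13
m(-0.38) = -139.69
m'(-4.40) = -19.72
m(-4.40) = -9.02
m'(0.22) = -22.21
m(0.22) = -155.20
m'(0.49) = -18.40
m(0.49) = -160.69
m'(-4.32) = -20.85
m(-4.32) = -10.65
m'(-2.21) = -36.87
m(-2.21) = -76.24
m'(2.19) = 15.67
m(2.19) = -165.47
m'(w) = (w - 5)*(w + 5) + (w - 5)*(w + 6) + (w + 5)*(w + 6) = 3*w^2 + 12*w - 25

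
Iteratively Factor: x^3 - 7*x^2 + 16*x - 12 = (x - 2)*(x^2 - 5*x + 6) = (x - 2)^2*(x - 3)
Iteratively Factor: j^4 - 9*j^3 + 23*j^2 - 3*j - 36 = (j - 3)*(j^3 - 6*j^2 + 5*j + 12) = (j - 4)*(j - 3)*(j^2 - 2*j - 3) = (j - 4)*(j - 3)*(j + 1)*(j - 3)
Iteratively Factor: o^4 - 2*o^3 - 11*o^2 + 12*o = (o)*(o^3 - 2*o^2 - 11*o + 12) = o*(o - 1)*(o^2 - o - 12) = o*(o - 4)*(o - 1)*(o + 3)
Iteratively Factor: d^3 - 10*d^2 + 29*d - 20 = (d - 4)*(d^2 - 6*d + 5) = (d - 4)*(d - 1)*(d - 5)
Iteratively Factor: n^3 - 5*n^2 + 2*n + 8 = (n + 1)*(n^2 - 6*n + 8) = (n - 4)*(n + 1)*(n - 2)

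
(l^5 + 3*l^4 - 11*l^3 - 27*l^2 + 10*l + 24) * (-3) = -3*l^5 - 9*l^4 + 33*l^3 + 81*l^2 - 30*l - 72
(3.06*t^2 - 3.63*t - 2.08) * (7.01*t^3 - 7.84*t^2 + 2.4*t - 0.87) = 21.4506*t^5 - 49.4367*t^4 + 21.2224*t^3 + 4.933*t^2 - 1.8339*t + 1.8096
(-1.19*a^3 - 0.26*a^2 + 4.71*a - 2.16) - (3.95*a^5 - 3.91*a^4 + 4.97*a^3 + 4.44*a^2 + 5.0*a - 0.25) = -3.95*a^5 + 3.91*a^4 - 6.16*a^3 - 4.7*a^2 - 0.29*a - 1.91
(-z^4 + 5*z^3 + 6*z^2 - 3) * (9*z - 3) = -9*z^5 + 48*z^4 + 39*z^3 - 18*z^2 - 27*z + 9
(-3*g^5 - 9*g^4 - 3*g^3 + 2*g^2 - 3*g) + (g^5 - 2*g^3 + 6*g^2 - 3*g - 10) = -2*g^5 - 9*g^4 - 5*g^3 + 8*g^2 - 6*g - 10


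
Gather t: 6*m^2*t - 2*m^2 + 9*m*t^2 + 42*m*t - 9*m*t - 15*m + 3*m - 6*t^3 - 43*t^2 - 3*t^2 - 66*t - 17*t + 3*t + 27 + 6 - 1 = -2*m^2 - 12*m - 6*t^3 + t^2*(9*m - 46) + t*(6*m^2 + 33*m - 80) + 32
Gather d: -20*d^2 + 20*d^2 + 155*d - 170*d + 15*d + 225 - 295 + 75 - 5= 0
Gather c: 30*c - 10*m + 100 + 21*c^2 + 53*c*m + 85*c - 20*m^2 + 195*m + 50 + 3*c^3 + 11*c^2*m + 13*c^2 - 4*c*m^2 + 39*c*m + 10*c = 3*c^3 + c^2*(11*m + 34) + c*(-4*m^2 + 92*m + 125) - 20*m^2 + 185*m + 150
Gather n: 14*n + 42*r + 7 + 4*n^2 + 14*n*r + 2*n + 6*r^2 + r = 4*n^2 + n*(14*r + 16) + 6*r^2 + 43*r + 7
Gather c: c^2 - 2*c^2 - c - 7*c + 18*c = -c^2 + 10*c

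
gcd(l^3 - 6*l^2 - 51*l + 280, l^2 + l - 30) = l - 5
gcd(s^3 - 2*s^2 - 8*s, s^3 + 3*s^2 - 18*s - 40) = s^2 - 2*s - 8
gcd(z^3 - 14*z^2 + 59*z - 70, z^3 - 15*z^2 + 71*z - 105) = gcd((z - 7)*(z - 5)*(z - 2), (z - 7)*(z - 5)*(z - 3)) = z^2 - 12*z + 35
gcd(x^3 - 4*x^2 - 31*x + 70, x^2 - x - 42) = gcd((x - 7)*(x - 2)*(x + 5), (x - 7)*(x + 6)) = x - 7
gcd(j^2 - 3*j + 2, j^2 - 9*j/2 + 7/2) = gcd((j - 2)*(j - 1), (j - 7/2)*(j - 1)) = j - 1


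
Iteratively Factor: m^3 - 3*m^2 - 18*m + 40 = (m - 2)*(m^2 - m - 20) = (m - 2)*(m + 4)*(m - 5)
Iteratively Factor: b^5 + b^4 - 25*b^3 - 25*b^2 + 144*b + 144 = (b + 1)*(b^4 - 25*b^2 + 144) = (b + 1)*(b + 4)*(b^3 - 4*b^2 - 9*b + 36) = (b - 3)*(b + 1)*(b + 4)*(b^2 - b - 12) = (b - 3)*(b + 1)*(b + 3)*(b + 4)*(b - 4)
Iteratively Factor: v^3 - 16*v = (v + 4)*(v^2 - 4*v) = (v - 4)*(v + 4)*(v)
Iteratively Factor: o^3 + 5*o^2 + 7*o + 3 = (o + 3)*(o^2 + 2*o + 1) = (o + 1)*(o + 3)*(o + 1)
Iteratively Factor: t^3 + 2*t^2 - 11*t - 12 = (t - 3)*(t^2 + 5*t + 4) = (t - 3)*(t + 4)*(t + 1)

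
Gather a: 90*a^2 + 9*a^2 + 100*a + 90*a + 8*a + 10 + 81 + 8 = 99*a^2 + 198*a + 99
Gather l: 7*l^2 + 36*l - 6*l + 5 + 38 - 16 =7*l^2 + 30*l + 27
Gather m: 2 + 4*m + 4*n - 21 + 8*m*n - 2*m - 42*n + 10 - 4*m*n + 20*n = m*(4*n + 2) - 18*n - 9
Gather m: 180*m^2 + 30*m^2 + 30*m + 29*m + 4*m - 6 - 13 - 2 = 210*m^2 + 63*m - 21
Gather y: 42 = 42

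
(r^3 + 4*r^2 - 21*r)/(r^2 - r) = (r^2 + 4*r - 21)/(r - 1)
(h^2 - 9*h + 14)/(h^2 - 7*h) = (h - 2)/h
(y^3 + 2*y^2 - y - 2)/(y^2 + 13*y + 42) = (y^3 + 2*y^2 - y - 2)/(y^2 + 13*y + 42)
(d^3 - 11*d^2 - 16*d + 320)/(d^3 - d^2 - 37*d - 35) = (d^2 - 16*d + 64)/(d^2 - 6*d - 7)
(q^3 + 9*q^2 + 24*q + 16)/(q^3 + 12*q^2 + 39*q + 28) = (q + 4)/(q + 7)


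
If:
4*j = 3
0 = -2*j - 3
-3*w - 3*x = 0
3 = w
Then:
No Solution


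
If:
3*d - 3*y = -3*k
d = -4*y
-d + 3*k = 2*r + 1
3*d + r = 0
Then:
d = 4/5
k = -1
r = -12/5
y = -1/5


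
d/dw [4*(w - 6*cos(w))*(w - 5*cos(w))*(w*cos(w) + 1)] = -4*w^3*sin(w) + 44*w^2*sin(2*w) + 12*w^2*cos(w) - 46*w*sin(w) - 90*w*sin(3*w) - 44*w*cos(2*w) - 36*w - 120*sin(2*w) + 46*cos(w) + 30*cos(3*w)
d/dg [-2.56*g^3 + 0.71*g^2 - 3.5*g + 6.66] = -7.68*g^2 + 1.42*g - 3.5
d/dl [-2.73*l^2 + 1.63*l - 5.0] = 1.63 - 5.46*l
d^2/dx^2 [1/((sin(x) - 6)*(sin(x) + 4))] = (-4*sin(x)^4 + 6*sin(x)^3 - 94*sin(x)^2 + 36*sin(x) + 56)/((sin(x) - 6)^3*(sin(x) + 4)^3)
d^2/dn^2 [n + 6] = 0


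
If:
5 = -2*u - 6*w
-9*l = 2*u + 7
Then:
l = 2*w/3 - 2/9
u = -3*w - 5/2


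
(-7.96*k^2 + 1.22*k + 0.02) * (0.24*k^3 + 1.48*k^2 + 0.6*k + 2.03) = -1.9104*k^5 - 11.488*k^4 - 2.9656*k^3 - 15.3972*k^2 + 2.4886*k + 0.0406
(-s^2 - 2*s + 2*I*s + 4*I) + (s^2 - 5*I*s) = -2*s - 3*I*s + 4*I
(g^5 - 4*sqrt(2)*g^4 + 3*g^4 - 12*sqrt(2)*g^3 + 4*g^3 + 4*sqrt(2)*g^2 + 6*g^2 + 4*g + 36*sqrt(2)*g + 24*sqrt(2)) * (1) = g^5 - 4*sqrt(2)*g^4 + 3*g^4 - 12*sqrt(2)*g^3 + 4*g^3 + 4*sqrt(2)*g^2 + 6*g^2 + 4*g + 36*sqrt(2)*g + 24*sqrt(2)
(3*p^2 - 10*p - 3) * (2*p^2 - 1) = 6*p^4 - 20*p^3 - 9*p^2 + 10*p + 3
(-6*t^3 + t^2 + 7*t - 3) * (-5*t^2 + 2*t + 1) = 30*t^5 - 17*t^4 - 39*t^3 + 30*t^2 + t - 3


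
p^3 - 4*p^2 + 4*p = p*(p - 2)^2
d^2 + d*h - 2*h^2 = (d - h)*(d + 2*h)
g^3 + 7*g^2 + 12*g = g*(g + 3)*(g + 4)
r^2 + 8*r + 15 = (r + 3)*(r + 5)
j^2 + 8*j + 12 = (j + 2)*(j + 6)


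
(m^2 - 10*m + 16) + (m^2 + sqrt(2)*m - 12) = 2*m^2 - 10*m + sqrt(2)*m + 4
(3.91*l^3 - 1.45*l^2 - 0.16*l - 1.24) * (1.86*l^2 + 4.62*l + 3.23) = 7.2726*l^5 + 15.3672*l^4 + 5.6327*l^3 - 7.7291*l^2 - 6.2456*l - 4.0052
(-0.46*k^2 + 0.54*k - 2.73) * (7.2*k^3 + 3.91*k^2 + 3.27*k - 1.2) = -3.312*k^5 + 2.0894*k^4 - 19.0488*k^3 - 8.3565*k^2 - 9.5751*k + 3.276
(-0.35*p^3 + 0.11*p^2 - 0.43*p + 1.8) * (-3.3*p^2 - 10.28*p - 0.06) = 1.155*p^5 + 3.235*p^4 + 0.3092*p^3 - 1.5262*p^2 - 18.4782*p - 0.108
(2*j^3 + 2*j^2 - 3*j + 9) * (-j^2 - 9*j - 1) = -2*j^5 - 20*j^4 - 17*j^3 + 16*j^2 - 78*j - 9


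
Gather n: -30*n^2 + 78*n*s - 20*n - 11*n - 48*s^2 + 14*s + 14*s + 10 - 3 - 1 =-30*n^2 + n*(78*s - 31) - 48*s^2 + 28*s + 6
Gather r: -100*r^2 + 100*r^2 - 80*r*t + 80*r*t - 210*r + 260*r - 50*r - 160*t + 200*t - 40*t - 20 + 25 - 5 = 0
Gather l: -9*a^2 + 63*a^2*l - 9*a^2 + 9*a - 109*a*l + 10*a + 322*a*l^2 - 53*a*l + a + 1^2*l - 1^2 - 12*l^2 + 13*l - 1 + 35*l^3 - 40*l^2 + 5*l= -18*a^2 + 20*a + 35*l^3 + l^2*(322*a - 52) + l*(63*a^2 - 162*a + 19) - 2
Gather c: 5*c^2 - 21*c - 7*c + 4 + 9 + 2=5*c^2 - 28*c + 15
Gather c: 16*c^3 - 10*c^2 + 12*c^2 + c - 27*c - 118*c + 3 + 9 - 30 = 16*c^3 + 2*c^2 - 144*c - 18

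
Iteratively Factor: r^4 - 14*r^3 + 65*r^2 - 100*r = (r - 5)*(r^3 - 9*r^2 + 20*r) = r*(r - 5)*(r^2 - 9*r + 20) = r*(r - 5)*(r - 4)*(r - 5)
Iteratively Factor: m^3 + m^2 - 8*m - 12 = (m + 2)*(m^2 - m - 6) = (m + 2)^2*(m - 3)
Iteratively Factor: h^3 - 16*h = (h)*(h^2 - 16) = h*(h - 4)*(h + 4)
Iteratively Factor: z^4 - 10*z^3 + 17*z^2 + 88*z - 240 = (z + 3)*(z^3 - 13*z^2 + 56*z - 80) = (z - 5)*(z + 3)*(z^2 - 8*z + 16) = (z - 5)*(z - 4)*(z + 3)*(z - 4)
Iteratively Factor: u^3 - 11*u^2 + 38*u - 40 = (u - 4)*(u^2 - 7*u + 10) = (u - 5)*(u - 4)*(u - 2)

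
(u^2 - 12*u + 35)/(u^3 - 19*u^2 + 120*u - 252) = (u - 5)/(u^2 - 12*u + 36)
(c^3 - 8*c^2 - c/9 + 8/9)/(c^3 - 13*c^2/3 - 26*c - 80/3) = (9*c^2 - 1)/(3*(3*c^2 + 11*c + 10))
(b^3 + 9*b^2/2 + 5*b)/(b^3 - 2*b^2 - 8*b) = (b + 5/2)/(b - 4)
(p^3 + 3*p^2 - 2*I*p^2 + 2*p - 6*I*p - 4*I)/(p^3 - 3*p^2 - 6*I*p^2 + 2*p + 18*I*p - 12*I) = (p^3 + p^2*(3 - 2*I) + p*(2 - 6*I) - 4*I)/(p^3 + p^2*(-3 - 6*I) + p*(2 + 18*I) - 12*I)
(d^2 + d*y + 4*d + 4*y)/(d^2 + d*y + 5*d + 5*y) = (d + 4)/(d + 5)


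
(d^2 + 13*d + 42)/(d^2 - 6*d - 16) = (d^2 + 13*d + 42)/(d^2 - 6*d - 16)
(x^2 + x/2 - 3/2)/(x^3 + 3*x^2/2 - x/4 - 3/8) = 4*(x - 1)/(4*x^2 - 1)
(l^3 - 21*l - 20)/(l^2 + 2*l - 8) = (l^2 - 4*l - 5)/(l - 2)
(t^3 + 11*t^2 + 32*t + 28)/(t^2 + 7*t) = t + 4 + 4/t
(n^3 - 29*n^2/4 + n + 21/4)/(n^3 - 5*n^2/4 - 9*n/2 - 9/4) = (n^2 - 8*n + 7)/(n^2 - 2*n - 3)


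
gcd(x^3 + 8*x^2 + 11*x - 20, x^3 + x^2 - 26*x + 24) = x - 1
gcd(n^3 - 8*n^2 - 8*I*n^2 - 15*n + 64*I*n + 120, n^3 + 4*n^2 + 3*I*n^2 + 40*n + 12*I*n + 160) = n - 5*I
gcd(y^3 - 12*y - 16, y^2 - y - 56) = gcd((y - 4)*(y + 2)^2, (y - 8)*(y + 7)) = 1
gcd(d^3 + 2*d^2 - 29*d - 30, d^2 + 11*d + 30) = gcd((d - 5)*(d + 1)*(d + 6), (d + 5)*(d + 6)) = d + 6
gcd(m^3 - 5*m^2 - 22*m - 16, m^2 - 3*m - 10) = m + 2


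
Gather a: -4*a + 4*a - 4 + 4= 0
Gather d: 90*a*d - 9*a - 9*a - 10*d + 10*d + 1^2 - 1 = 90*a*d - 18*a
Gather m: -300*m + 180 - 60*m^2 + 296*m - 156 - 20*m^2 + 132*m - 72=-80*m^2 + 128*m - 48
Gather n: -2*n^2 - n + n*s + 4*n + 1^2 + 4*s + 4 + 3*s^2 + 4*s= -2*n^2 + n*(s + 3) + 3*s^2 + 8*s + 5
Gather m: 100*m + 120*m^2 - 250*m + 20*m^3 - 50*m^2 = 20*m^3 + 70*m^2 - 150*m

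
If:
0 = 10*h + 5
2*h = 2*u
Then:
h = -1/2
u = -1/2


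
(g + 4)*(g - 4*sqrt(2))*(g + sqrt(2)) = g^3 - 3*sqrt(2)*g^2 + 4*g^2 - 12*sqrt(2)*g - 8*g - 32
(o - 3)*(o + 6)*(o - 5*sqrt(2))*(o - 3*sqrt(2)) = o^4 - 8*sqrt(2)*o^3 + 3*o^3 - 24*sqrt(2)*o^2 + 12*o^2 + 90*o + 144*sqrt(2)*o - 540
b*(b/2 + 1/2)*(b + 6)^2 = b^4/2 + 13*b^3/2 + 24*b^2 + 18*b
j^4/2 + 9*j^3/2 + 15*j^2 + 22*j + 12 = (j/2 + 1)*(j + 2)^2*(j + 3)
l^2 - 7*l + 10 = (l - 5)*(l - 2)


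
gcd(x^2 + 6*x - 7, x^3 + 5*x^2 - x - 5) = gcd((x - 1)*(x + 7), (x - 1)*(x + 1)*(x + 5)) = x - 1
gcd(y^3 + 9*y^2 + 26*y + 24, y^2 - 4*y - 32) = y + 4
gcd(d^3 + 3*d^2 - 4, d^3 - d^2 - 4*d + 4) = d^2 + d - 2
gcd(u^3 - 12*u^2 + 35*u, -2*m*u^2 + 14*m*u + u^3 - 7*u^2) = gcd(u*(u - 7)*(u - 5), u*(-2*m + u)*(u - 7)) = u^2 - 7*u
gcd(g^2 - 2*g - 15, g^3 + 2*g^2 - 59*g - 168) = g + 3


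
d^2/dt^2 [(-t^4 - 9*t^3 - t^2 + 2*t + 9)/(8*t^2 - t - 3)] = 2*(-64*t^6 + 24*t^5 + 69*t^4 - 129*t^3 + 1521*t^2 - 315*t + 210)/(512*t^6 - 192*t^5 - 552*t^4 + 143*t^3 + 207*t^2 - 27*t - 27)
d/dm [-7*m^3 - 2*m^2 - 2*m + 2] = -21*m^2 - 4*m - 2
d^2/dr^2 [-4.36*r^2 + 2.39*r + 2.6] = -8.72000000000000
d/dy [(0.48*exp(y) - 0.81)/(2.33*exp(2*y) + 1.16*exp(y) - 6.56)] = (-1.1184*exp(2*y) + 3.7746*exp(y) - 2.2092)*exp(y)/(5.4289*exp(4*y) + 5.4056*exp(3*y) - 29.224*exp(2*y) - 15.2192*exp(y) + 43.0336)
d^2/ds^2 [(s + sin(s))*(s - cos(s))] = sqrt(2)*s*cos(s + pi/4) + 2*sin(2*s) + 2*sqrt(2)*sin(s + pi/4) + 2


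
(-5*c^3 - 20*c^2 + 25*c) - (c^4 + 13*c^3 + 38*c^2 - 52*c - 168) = -c^4 - 18*c^3 - 58*c^2 + 77*c + 168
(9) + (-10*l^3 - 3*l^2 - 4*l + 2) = -10*l^3 - 3*l^2 - 4*l + 11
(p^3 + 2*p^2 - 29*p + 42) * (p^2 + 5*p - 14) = p^5 + 7*p^4 - 33*p^3 - 131*p^2 + 616*p - 588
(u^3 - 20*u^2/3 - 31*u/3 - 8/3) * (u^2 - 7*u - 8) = u^5 - 41*u^4/3 + 85*u^3/3 + 123*u^2 + 304*u/3 + 64/3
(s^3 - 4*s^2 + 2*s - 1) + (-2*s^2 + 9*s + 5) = s^3 - 6*s^2 + 11*s + 4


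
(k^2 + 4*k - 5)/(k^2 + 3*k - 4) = (k + 5)/(k + 4)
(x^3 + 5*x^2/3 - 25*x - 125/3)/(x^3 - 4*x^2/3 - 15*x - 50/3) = (x + 5)/(x + 2)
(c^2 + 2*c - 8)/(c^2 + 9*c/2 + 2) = 2*(c - 2)/(2*c + 1)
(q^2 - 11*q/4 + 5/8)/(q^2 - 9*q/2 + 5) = (q - 1/4)/(q - 2)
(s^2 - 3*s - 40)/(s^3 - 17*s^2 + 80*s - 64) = (s + 5)/(s^2 - 9*s + 8)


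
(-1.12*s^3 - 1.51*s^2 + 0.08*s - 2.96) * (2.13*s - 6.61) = -2.3856*s^4 + 4.1869*s^3 + 10.1515*s^2 - 6.8336*s + 19.5656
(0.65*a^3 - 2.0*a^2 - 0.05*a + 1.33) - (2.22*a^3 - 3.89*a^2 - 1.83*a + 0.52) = -1.57*a^3 + 1.89*a^2 + 1.78*a + 0.81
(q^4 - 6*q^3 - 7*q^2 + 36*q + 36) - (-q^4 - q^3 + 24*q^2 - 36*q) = 2*q^4 - 5*q^3 - 31*q^2 + 72*q + 36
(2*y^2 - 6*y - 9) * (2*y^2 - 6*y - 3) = 4*y^4 - 24*y^3 + 12*y^2 + 72*y + 27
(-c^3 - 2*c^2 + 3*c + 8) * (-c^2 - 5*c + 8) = c^5 + 7*c^4 - c^3 - 39*c^2 - 16*c + 64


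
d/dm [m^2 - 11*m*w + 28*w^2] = 2*m - 11*w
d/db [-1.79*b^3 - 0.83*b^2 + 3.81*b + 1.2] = -5.37*b^2 - 1.66*b + 3.81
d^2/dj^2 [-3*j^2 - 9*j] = -6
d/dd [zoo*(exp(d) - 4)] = zoo*exp(d)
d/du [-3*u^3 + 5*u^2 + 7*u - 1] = -9*u^2 + 10*u + 7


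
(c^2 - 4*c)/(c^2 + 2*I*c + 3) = c*(c - 4)/(c^2 + 2*I*c + 3)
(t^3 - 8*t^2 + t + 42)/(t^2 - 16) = (t^3 - 8*t^2 + t + 42)/(t^2 - 16)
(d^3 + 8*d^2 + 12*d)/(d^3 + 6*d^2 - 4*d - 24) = d/(d - 2)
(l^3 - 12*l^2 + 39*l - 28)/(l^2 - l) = l - 11 + 28/l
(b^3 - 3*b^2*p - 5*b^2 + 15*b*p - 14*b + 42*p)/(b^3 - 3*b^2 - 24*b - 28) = (b - 3*p)/(b + 2)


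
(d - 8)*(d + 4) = d^2 - 4*d - 32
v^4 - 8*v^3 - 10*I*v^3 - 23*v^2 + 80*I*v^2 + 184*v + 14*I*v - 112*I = (v - 8)*(v - 7*I)*(v - 2*I)*(v - I)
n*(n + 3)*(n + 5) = n^3 + 8*n^2 + 15*n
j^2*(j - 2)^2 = j^4 - 4*j^3 + 4*j^2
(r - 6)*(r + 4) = r^2 - 2*r - 24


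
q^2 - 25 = (q - 5)*(q + 5)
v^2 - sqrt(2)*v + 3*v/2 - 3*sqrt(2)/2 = (v + 3/2)*(v - sqrt(2))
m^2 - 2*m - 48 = (m - 8)*(m + 6)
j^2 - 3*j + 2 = (j - 2)*(j - 1)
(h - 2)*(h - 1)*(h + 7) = h^3 + 4*h^2 - 19*h + 14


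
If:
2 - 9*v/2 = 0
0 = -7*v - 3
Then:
No Solution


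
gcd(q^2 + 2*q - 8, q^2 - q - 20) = q + 4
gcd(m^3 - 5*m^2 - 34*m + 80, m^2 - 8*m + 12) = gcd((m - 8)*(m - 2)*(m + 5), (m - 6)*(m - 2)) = m - 2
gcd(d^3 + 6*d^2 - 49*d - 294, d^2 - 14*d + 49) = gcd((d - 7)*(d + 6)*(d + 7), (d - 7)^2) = d - 7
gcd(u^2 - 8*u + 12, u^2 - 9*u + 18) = u - 6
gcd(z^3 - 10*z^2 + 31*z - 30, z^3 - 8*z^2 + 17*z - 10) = z^2 - 7*z + 10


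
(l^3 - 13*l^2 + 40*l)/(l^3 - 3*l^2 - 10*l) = (l - 8)/(l + 2)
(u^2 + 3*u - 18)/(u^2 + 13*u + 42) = (u - 3)/(u + 7)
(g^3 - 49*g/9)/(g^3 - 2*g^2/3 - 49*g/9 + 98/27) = 3*g/(3*g - 2)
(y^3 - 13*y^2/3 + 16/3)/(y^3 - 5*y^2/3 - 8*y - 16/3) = (3*y - 4)/(3*y + 4)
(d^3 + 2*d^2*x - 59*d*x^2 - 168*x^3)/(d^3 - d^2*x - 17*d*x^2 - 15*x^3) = (-d^2 + d*x + 56*x^2)/(-d^2 + 4*d*x + 5*x^2)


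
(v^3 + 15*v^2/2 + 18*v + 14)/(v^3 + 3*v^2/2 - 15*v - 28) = (v + 2)/(v - 4)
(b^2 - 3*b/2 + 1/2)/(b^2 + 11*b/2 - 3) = (b - 1)/(b + 6)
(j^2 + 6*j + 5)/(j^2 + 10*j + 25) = (j + 1)/(j + 5)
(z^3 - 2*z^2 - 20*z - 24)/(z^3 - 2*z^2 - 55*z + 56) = (z^3 - 2*z^2 - 20*z - 24)/(z^3 - 2*z^2 - 55*z + 56)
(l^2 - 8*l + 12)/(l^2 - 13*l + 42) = (l - 2)/(l - 7)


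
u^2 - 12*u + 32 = (u - 8)*(u - 4)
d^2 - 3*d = d*(d - 3)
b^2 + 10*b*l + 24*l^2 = (b + 4*l)*(b + 6*l)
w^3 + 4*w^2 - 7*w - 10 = (w - 2)*(w + 1)*(w + 5)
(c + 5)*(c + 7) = c^2 + 12*c + 35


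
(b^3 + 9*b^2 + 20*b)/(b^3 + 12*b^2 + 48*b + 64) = b*(b + 5)/(b^2 + 8*b + 16)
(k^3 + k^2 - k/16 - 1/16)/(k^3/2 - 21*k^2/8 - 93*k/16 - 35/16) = (-16*k^3 - 16*k^2 + k + 1)/(-8*k^3 + 42*k^2 + 93*k + 35)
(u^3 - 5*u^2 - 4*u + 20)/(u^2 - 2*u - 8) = (u^2 - 7*u + 10)/(u - 4)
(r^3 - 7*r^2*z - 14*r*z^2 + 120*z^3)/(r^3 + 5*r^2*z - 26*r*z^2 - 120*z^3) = (r - 6*z)/(r + 6*z)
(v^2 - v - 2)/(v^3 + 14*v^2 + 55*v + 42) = (v - 2)/(v^2 + 13*v + 42)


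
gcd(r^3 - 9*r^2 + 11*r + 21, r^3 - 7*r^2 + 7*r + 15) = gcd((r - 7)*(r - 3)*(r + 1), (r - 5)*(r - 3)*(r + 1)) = r^2 - 2*r - 3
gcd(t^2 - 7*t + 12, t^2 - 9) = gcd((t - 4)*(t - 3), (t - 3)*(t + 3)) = t - 3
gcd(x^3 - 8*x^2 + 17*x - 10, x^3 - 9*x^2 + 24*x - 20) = x^2 - 7*x + 10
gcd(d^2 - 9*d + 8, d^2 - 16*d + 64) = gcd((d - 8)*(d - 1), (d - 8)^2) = d - 8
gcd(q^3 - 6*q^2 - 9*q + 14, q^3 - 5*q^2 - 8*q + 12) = q^2 + q - 2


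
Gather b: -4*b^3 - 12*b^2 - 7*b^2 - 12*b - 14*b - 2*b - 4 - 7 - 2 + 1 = -4*b^3 - 19*b^2 - 28*b - 12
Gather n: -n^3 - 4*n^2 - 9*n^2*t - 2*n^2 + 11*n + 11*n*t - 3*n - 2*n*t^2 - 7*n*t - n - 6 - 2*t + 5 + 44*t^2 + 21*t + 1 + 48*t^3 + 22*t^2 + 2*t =-n^3 + n^2*(-9*t - 6) + n*(-2*t^2 + 4*t + 7) + 48*t^3 + 66*t^2 + 21*t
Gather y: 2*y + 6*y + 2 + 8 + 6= 8*y + 16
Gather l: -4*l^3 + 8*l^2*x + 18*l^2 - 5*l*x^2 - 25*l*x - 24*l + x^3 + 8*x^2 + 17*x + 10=-4*l^3 + l^2*(8*x + 18) + l*(-5*x^2 - 25*x - 24) + x^3 + 8*x^2 + 17*x + 10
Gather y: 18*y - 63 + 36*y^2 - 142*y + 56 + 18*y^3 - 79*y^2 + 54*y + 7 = 18*y^3 - 43*y^2 - 70*y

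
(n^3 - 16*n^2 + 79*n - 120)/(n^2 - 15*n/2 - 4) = 2*(n^2 - 8*n + 15)/(2*n + 1)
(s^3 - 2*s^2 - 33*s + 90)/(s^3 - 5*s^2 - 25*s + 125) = (s^2 + 3*s - 18)/(s^2 - 25)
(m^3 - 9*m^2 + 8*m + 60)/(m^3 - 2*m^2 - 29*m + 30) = (m^2 - 3*m - 10)/(m^2 + 4*m - 5)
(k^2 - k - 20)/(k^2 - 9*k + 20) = (k + 4)/(k - 4)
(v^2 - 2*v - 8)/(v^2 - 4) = (v - 4)/(v - 2)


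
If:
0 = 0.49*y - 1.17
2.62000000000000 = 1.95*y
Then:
No Solution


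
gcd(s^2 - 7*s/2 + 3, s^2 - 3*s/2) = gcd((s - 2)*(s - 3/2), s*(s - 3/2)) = s - 3/2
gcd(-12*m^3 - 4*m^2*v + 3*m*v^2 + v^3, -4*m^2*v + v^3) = -4*m^2 + v^2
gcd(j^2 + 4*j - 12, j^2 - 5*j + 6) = j - 2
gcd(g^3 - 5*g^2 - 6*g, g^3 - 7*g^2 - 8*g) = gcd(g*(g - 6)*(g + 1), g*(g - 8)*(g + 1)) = g^2 + g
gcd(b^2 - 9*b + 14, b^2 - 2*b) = b - 2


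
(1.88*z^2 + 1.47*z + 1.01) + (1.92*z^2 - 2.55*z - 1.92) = 3.8*z^2 - 1.08*z - 0.91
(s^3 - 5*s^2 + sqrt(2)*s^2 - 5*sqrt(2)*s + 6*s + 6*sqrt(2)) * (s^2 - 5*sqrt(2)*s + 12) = s^5 - 4*sqrt(2)*s^4 - 5*s^4 + 8*s^3 + 20*sqrt(2)*s^3 - 12*sqrt(2)*s^2 - 10*s^2 - 60*sqrt(2)*s + 12*s + 72*sqrt(2)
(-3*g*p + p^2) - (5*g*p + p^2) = -8*g*p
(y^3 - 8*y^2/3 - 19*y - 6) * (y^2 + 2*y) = y^5 - 2*y^4/3 - 73*y^3/3 - 44*y^2 - 12*y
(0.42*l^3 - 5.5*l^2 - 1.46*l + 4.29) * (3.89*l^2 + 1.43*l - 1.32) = 1.6338*l^5 - 20.7944*l^4 - 14.0988*l^3 + 21.8603*l^2 + 8.0619*l - 5.6628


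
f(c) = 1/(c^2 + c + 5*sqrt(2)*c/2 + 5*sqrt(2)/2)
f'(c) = (-2*c - 5*sqrt(2)/2 - 1)/(c^2 + c + 5*sqrt(2)*c/2 + 5*sqrt(2)/2)^2 = 2*(-4*c - 5*sqrt(2) - 2)/(2*c^2 + 2*c + 5*sqrt(2)*c + 5*sqrt(2))^2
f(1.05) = 0.11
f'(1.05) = -0.08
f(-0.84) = 2.32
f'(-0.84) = -15.35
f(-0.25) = 0.41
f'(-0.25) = -0.66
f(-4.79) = 0.21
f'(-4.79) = 0.22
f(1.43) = 0.08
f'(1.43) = -0.05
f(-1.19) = -2.24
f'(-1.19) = -10.85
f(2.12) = 0.06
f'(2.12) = -0.03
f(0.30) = 0.20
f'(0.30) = -0.21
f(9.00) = 0.01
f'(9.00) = 0.00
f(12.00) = 0.00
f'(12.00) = 0.00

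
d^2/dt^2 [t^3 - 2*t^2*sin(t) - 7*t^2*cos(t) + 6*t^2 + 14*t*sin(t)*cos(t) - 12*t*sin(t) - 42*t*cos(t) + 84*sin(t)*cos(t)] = 2*t^2*sin(t) + 7*t^2*cos(t) + 40*t*sin(t) - 28*t*sin(2*t) + 34*t*cos(t) + 6*t + 80*sin(t) - 168*sin(2*t) - 38*cos(t) + 28*cos(2*t) + 12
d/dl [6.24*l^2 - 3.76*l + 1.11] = 12.48*l - 3.76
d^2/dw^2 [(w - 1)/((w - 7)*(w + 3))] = 2*(w^3 - 3*w^2 + 75*w - 121)/(w^6 - 12*w^5 - 15*w^4 + 440*w^3 + 315*w^2 - 5292*w - 9261)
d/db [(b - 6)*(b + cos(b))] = b + (6 - b)*(sin(b) - 1) + cos(b)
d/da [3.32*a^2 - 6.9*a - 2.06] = 6.64*a - 6.9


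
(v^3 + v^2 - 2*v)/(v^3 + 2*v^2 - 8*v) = (v^2 + v - 2)/(v^2 + 2*v - 8)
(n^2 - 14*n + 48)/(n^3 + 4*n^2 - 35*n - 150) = (n - 8)/(n^2 + 10*n + 25)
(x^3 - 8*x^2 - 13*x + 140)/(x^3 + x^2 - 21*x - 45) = (x^2 - 3*x - 28)/(x^2 + 6*x + 9)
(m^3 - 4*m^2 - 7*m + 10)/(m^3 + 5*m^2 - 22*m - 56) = (m^2 - 6*m + 5)/(m^2 + 3*m - 28)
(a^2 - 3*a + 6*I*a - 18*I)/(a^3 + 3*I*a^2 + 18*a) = (a - 3)/(a*(a - 3*I))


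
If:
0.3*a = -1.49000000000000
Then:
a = -4.97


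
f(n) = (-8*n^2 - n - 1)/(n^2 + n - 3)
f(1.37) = -70.41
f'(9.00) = -0.01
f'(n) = (-16*n - 1)/(n^2 + n - 3) + (-2*n - 1)*(-8*n^2 - n - 1)/(n^2 + n - 3)^2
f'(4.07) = 0.29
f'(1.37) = 973.79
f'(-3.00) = -23.22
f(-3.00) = -23.33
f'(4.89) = 0.12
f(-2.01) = 32.28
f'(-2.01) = -132.65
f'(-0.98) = -5.67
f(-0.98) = 2.55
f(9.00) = -7.56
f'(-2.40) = -1206.17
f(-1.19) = 4.02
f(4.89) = -7.64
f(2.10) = -10.93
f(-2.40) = -124.11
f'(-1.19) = -8.50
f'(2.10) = 6.34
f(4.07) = -7.80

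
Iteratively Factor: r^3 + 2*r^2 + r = (r)*(r^2 + 2*r + 1) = r*(r + 1)*(r + 1)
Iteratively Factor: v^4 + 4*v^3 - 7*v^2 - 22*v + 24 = (v + 3)*(v^3 + v^2 - 10*v + 8) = (v - 2)*(v + 3)*(v^2 + 3*v - 4) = (v - 2)*(v - 1)*(v + 3)*(v + 4)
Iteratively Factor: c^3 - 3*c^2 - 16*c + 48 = (c + 4)*(c^2 - 7*c + 12) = (c - 3)*(c + 4)*(c - 4)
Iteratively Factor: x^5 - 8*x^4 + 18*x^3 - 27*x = (x - 3)*(x^4 - 5*x^3 + 3*x^2 + 9*x) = (x - 3)*(x + 1)*(x^3 - 6*x^2 + 9*x) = x*(x - 3)*(x + 1)*(x^2 - 6*x + 9) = x*(x - 3)^2*(x + 1)*(x - 3)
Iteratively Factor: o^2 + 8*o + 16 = (o + 4)*(o + 4)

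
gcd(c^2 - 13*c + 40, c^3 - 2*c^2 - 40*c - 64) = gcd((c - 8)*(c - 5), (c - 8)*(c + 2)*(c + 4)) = c - 8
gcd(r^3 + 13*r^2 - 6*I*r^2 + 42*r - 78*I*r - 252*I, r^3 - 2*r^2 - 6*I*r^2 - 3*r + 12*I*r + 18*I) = r - 6*I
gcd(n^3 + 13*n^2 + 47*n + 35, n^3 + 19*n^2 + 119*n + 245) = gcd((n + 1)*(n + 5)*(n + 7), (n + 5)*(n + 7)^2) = n^2 + 12*n + 35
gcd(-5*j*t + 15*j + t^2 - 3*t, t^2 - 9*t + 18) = t - 3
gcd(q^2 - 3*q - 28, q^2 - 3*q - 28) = q^2 - 3*q - 28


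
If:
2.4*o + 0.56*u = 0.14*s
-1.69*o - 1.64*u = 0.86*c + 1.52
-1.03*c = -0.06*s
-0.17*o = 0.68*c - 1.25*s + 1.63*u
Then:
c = -0.08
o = 0.16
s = -1.40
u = -1.05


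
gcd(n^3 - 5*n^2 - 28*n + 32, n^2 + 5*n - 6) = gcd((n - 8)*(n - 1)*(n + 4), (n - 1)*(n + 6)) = n - 1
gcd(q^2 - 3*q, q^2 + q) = q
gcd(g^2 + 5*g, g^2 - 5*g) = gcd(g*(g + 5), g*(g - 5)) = g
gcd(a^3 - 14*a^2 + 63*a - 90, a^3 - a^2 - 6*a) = a - 3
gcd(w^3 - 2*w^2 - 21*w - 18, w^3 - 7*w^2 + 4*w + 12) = w^2 - 5*w - 6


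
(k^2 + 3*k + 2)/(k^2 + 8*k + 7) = (k + 2)/(k + 7)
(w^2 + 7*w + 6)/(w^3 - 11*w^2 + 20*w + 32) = (w + 6)/(w^2 - 12*w + 32)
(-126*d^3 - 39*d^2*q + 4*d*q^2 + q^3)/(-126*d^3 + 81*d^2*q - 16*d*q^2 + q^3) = (21*d^2 + 10*d*q + q^2)/(21*d^2 - 10*d*q + q^2)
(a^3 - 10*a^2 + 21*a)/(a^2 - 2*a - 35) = a*(a - 3)/(a + 5)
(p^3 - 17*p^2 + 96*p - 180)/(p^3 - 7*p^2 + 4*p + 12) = (p^2 - 11*p + 30)/(p^2 - p - 2)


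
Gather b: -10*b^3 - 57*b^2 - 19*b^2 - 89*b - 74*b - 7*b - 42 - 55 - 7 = -10*b^3 - 76*b^2 - 170*b - 104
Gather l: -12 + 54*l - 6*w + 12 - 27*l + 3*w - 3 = 27*l - 3*w - 3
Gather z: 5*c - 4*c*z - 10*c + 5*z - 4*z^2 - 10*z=-5*c - 4*z^2 + z*(-4*c - 5)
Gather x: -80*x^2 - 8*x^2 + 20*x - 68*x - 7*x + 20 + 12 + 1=-88*x^2 - 55*x + 33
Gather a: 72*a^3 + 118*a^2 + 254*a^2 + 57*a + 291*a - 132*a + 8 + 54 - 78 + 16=72*a^3 + 372*a^2 + 216*a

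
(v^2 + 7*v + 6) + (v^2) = 2*v^2 + 7*v + 6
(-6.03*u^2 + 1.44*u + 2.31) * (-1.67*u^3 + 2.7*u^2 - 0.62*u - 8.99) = 10.0701*u^5 - 18.6858*u^4 + 3.7689*u^3 + 59.5539*u^2 - 14.3778*u - 20.7669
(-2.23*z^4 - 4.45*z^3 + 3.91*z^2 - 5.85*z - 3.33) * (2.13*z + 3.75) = -4.7499*z^5 - 17.841*z^4 - 8.3592*z^3 + 2.202*z^2 - 29.0304*z - 12.4875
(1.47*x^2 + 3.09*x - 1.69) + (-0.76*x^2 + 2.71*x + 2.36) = 0.71*x^2 + 5.8*x + 0.67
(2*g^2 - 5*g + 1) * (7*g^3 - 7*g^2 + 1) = 14*g^5 - 49*g^4 + 42*g^3 - 5*g^2 - 5*g + 1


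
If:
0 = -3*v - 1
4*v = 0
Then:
No Solution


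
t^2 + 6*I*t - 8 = (t + 2*I)*(t + 4*I)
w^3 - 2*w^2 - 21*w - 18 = (w - 6)*(w + 1)*(w + 3)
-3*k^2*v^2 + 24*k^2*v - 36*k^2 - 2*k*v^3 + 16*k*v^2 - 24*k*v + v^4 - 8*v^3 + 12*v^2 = (-3*k + v)*(k + v)*(v - 6)*(v - 2)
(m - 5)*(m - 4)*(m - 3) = m^3 - 12*m^2 + 47*m - 60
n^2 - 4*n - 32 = (n - 8)*(n + 4)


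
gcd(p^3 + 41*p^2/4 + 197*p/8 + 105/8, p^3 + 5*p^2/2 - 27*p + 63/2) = p + 7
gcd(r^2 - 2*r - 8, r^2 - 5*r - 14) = r + 2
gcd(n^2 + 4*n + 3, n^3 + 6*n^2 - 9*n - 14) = n + 1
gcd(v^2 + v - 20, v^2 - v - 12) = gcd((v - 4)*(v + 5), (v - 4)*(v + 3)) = v - 4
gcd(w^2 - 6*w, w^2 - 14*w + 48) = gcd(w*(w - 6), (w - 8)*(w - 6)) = w - 6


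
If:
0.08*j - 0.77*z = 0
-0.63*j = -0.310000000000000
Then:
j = 0.49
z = 0.05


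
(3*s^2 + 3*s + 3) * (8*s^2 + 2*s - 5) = 24*s^4 + 30*s^3 + 15*s^2 - 9*s - 15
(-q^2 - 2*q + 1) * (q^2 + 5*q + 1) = -q^4 - 7*q^3 - 10*q^2 + 3*q + 1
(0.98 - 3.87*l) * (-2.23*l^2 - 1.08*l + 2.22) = 8.6301*l^3 + 1.9942*l^2 - 9.6498*l + 2.1756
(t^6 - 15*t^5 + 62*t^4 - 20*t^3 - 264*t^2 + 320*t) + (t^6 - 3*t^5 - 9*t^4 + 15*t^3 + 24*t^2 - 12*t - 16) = 2*t^6 - 18*t^5 + 53*t^4 - 5*t^3 - 240*t^2 + 308*t - 16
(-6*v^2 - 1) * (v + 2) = -6*v^3 - 12*v^2 - v - 2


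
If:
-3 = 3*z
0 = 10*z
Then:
No Solution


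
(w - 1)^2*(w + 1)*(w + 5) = w^4 + 4*w^3 - 6*w^2 - 4*w + 5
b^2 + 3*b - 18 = (b - 3)*(b + 6)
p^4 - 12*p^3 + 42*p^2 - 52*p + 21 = (p - 7)*(p - 3)*(p - 1)^2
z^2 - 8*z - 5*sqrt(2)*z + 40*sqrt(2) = (z - 8)*(z - 5*sqrt(2))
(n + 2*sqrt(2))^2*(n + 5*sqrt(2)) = n^3 + 9*sqrt(2)*n^2 + 48*n + 40*sqrt(2)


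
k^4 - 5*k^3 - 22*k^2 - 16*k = k*(k - 8)*(k + 1)*(k + 2)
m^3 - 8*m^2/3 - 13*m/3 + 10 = (m - 3)*(m - 5/3)*(m + 2)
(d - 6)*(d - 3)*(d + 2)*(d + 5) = d^4 - 2*d^3 - 35*d^2 + 36*d + 180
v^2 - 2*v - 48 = (v - 8)*(v + 6)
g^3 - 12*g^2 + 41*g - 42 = (g - 7)*(g - 3)*(g - 2)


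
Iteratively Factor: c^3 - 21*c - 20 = (c + 1)*(c^2 - c - 20) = (c + 1)*(c + 4)*(c - 5)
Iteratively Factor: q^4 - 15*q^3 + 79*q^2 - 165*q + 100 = (q - 1)*(q^3 - 14*q^2 + 65*q - 100) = (q - 5)*(q - 1)*(q^2 - 9*q + 20) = (q - 5)^2*(q - 1)*(q - 4)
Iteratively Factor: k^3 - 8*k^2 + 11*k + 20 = (k - 5)*(k^2 - 3*k - 4) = (k - 5)*(k - 4)*(k + 1)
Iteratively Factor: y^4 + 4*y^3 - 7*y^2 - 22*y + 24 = (y + 4)*(y^3 - 7*y + 6) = (y - 2)*(y + 4)*(y^2 + 2*y - 3) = (y - 2)*(y - 1)*(y + 4)*(y + 3)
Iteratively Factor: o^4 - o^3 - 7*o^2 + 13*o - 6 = (o - 2)*(o^3 + o^2 - 5*o + 3) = (o - 2)*(o - 1)*(o^2 + 2*o - 3) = (o - 2)*(o - 1)^2*(o + 3)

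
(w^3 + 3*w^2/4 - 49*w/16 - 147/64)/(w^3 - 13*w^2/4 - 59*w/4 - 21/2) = (w^2 - w - 21/16)/(w^2 - 5*w - 6)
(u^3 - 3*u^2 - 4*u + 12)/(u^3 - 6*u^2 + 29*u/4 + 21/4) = 4*(u^2 - 4)/(4*u^2 - 12*u - 7)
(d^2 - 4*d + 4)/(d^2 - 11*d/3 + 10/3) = 3*(d - 2)/(3*d - 5)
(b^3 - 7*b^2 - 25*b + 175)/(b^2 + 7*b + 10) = (b^2 - 12*b + 35)/(b + 2)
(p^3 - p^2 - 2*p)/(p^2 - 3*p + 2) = p*(p + 1)/(p - 1)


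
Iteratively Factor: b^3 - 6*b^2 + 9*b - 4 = (b - 1)*(b^2 - 5*b + 4) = (b - 4)*(b - 1)*(b - 1)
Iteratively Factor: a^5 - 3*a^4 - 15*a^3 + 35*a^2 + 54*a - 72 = (a - 3)*(a^4 - 15*a^2 - 10*a + 24) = (a - 4)*(a - 3)*(a^3 + 4*a^2 + a - 6) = (a - 4)*(a - 3)*(a - 1)*(a^2 + 5*a + 6) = (a - 4)*(a - 3)*(a - 1)*(a + 2)*(a + 3)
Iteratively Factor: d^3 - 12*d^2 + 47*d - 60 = (d - 5)*(d^2 - 7*d + 12) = (d - 5)*(d - 3)*(d - 4)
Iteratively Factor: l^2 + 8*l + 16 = (l + 4)*(l + 4)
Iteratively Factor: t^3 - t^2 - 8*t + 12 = (t - 2)*(t^2 + t - 6) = (t - 2)^2*(t + 3)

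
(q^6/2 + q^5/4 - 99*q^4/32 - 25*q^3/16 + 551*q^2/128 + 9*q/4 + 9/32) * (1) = q^6/2 + q^5/4 - 99*q^4/32 - 25*q^3/16 + 551*q^2/128 + 9*q/4 + 9/32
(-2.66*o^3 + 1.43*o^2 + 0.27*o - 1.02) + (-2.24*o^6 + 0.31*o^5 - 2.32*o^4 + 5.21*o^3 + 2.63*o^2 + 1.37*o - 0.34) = -2.24*o^6 + 0.31*o^5 - 2.32*o^4 + 2.55*o^3 + 4.06*o^2 + 1.64*o - 1.36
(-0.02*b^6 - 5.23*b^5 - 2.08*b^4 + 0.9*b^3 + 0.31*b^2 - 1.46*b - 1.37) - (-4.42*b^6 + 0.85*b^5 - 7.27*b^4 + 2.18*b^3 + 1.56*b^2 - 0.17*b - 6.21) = 4.4*b^6 - 6.08*b^5 + 5.19*b^4 - 1.28*b^3 - 1.25*b^2 - 1.29*b + 4.84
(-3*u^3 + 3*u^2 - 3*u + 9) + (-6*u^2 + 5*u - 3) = -3*u^3 - 3*u^2 + 2*u + 6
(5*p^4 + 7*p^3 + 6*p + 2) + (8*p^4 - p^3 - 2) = 13*p^4 + 6*p^3 + 6*p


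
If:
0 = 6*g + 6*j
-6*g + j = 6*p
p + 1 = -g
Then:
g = 6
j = -6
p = -7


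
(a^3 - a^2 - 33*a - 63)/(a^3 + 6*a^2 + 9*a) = (a - 7)/a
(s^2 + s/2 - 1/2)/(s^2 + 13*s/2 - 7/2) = (s + 1)/(s + 7)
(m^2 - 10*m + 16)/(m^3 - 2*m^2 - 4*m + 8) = (m - 8)/(m^2 - 4)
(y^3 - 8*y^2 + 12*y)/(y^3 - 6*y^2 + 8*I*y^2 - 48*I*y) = (y - 2)/(y + 8*I)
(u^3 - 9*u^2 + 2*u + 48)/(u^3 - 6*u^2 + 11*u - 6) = (u^2 - 6*u - 16)/(u^2 - 3*u + 2)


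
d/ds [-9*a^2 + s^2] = 2*s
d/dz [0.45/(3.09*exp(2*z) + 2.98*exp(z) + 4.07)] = (-2.781*exp(z) - 1.341)*exp(z)/(3.09*exp(2*z) + 2.98*exp(z) + 4.07)^2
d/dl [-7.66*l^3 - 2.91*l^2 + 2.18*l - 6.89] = -22.98*l^2 - 5.82*l + 2.18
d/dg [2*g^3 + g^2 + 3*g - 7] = 6*g^2 + 2*g + 3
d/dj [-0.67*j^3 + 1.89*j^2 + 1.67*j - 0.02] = -2.01*j^2 + 3.78*j + 1.67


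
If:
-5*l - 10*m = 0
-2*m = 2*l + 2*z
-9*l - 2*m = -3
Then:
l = 3/8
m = -3/16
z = -3/16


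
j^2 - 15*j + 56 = (j - 8)*(j - 7)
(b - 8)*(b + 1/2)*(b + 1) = b^3 - 13*b^2/2 - 23*b/2 - 4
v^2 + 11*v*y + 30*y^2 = (v + 5*y)*(v + 6*y)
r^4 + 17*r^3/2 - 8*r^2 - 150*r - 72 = (r - 4)*(r + 1/2)*(r + 6)^2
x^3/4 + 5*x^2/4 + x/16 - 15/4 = (x/4 + 1)*(x - 3/2)*(x + 5/2)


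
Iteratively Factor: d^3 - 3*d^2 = (d)*(d^2 - 3*d) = d^2*(d - 3)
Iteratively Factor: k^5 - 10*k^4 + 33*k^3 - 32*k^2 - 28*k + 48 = (k - 2)*(k^4 - 8*k^3 + 17*k^2 + 2*k - 24) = (k - 4)*(k - 2)*(k^3 - 4*k^2 + k + 6) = (k - 4)*(k - 2)^2*(k^2 - 2*k - 3) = (k - 4)*(k - 2)^2*(k + 1)*(k - 3)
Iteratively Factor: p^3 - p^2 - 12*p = (p - 4)*(p^2 + 3*p) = p*(p - 4)*(p + 3)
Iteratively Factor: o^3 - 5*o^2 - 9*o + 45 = (o + 3)*(o^2 - 8*o + 15) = (o - 5)*(o + 3)*(o - 3)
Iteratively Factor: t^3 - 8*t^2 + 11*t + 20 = (t + 1)*(t^2 - 9*t + 20) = (t - 4)*(t + 1)*(t - 5)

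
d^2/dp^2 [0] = 0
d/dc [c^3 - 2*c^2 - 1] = c*(3*c - 4)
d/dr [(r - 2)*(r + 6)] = 2*r + 4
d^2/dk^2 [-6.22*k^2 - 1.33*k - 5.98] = -12.4400000000000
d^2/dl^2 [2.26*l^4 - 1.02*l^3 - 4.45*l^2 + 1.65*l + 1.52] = 27.12*l^2 - 6.12*l - 8.9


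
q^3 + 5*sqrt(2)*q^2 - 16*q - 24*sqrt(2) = (q - 2*sqrt(2))*(q + sqrt(2))*(q + 6*sqrt(2))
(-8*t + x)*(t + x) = -8*t^2 - 7*t*x + x^2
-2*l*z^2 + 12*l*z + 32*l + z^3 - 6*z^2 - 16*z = (-2*l + z)*(z - 8)*(z + 2)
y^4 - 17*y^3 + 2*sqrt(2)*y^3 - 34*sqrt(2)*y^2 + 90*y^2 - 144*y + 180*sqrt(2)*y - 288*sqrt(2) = (y - 8)*(y - 6)*(y - 3)*(y + 2*sqrt(2))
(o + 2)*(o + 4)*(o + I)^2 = o^4 + 6*o^3 + 2*I*o^3 + 7*o^2 + 12*I*o^2 - 6*o + 16*I*o - 8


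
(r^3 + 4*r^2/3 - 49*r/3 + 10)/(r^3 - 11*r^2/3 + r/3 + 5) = (3*r^2 + 13*r - 10)/(3*r^2 - 2*r - 5)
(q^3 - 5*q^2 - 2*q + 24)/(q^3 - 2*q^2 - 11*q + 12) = (q^2 - q - 6)/(q^2 + 2*q - 3)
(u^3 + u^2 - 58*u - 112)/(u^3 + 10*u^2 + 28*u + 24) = (u^2 - u - 56)/(u^2 + 8*u + 12)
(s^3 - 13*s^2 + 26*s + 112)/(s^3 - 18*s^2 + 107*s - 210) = (s^2 - 6*s - 16)/(s^2 - 11*s + 30)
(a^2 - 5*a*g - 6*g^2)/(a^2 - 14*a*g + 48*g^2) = (a + g)/(a - 8*g)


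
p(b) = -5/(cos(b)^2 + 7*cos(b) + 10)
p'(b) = -5*(2*sin(b)*cos(b) + 7*sin(b))/(cos(b)^2 + 7*cos(b) + 10)^2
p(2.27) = -0.85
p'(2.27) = -0.63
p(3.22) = -1.25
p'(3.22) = 0.12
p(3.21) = -1.25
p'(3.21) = 0.11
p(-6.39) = -0.28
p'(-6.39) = 0.01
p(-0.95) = -0.35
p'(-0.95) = 0.16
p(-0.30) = -0.28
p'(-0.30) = 0.04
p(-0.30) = -0.28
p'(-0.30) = 0.04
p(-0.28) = -0.28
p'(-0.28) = 0.04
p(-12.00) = -0.30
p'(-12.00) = -0.08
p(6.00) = -0.28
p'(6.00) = 0.04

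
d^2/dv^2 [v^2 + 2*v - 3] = 2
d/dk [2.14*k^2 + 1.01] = 4.28*k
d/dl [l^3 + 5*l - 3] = 3*l^2 + 5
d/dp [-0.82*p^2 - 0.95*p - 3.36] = -1.64*p - 0.95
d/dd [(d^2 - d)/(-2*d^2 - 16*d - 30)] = 3*(-3*d^2 - 10*d + 5)/(2*(d^4 + 16*d^3 + 94*d^2 + 240*d + 225))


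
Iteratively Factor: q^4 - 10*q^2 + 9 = (q - 3)*(q^3 + 3*q^2 - q - 3) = (q - 3)*(q - 1)*(q^2 + 4*q + 3) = (q - 3)*(q - 1)*(q + 1)*(q + 3)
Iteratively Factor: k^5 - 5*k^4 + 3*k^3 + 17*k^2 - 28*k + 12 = (k - 2)*(k^4 - 3*k^3 - 3*k^2 + 11*k - 6) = (k - 2)*(k - 1)*(k^3 - 2*k^2 - 5*k + 6) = (k - 2)*(k - 1)^2*(k^2 - k - 6) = (k - 2)*(k - 1)^2*(k + 2)*(k - 3)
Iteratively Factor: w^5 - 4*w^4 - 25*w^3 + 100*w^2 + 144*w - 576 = (w - 4)*(w^4 - 25*w^2 + 144) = (w - 4)*(w - 3)*(w^3 + 3*w^2 - 16*w - 48) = (w - 4)^2*(w - 3)*(w^2 + 7*w + 12) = (w - 4)^2*(w - 3)*(w + 4)*(w + 3)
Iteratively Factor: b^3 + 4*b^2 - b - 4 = (b - 1)*(b^2 + 5*b + 4) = (b - 1)*(b + 4)*(b + 1)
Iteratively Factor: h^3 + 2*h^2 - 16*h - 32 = (h - 4)*(h^2 + 6*h + 8) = (h - 4)*(h + 4)*(h + 2)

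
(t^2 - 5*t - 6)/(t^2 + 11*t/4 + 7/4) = 4*(t - 6)/(4*t + 7)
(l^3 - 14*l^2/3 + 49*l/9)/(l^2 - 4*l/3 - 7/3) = l*(3*l - 7)/(3*(l + 1))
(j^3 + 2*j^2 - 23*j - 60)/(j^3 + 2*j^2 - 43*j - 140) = (j^2 - 2*j - 15)/(j^2 - 2*j - 35)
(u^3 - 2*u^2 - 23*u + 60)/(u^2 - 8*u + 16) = (u^2 + 2*u - 15)/(u - 4)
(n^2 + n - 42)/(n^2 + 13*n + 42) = (n - 6)/(n + 6)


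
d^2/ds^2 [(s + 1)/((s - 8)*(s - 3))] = 2*(s^3 + 3*s^2 - 105*s + 361)/(s^6 - 33*s^5 + 435*s^4 - 2915*s^3 + 10440*s^2 - 19008*s + 13824)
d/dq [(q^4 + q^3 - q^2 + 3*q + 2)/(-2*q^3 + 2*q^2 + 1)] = (-2*q^6 + 4*q^5 + 16*q^3 + 9*q^2 - 10*q + 3)/(4*q^6 - 8*q^5 + 4*q^4 - 4*q^3 + 4*q^2 + 1)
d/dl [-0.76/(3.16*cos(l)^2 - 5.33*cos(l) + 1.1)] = (4.0508 - 4.8032*cos(l))*sin(l)/(3.16*cos(l)^2 - 5.33*cos(l) + 1.1)^2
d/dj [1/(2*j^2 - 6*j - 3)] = 2*(3 - 2*j)/(-2*j^2 + 6*j + 3)^2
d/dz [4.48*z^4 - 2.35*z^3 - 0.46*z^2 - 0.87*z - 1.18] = 17.92*z^3 - 7.05*z^2 - 0.92*z - 0.87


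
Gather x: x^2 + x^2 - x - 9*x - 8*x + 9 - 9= 2*x^2 - 18*x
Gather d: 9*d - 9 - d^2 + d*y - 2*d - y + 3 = -d^2 + d*(y + 7) - y - 6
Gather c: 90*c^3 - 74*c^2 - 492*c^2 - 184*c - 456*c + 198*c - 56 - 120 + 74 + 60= 90*c^3 - 566*c^2 - 442*c - 42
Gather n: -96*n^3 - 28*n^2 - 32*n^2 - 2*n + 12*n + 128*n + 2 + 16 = -96*n^3 - 60*n^2 + 138*n + 18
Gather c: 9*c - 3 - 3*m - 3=9*c - 3*m - 6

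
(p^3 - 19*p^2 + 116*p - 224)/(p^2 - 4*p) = p - 15 + 56/p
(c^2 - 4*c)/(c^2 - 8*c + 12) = c*(c - 4)/(c^2 - 8*c + 12)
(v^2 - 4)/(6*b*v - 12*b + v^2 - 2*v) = (v + 2)/(6*b + v)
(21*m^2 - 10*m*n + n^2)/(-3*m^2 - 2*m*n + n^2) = (-7*m + n)/(m + n)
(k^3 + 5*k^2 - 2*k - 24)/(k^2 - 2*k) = k + 7 + 12/k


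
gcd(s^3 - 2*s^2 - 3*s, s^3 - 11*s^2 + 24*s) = s^2 - 3*s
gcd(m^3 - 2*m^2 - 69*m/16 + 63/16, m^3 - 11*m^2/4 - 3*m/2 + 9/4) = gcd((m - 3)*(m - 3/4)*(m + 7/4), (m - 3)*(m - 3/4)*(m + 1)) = m^2 - 15*m/4 + 9/4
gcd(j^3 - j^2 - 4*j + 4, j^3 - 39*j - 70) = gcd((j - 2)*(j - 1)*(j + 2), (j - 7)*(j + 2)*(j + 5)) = j + 2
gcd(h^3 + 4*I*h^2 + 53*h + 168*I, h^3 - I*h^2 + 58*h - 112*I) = h^2 + I*h + 56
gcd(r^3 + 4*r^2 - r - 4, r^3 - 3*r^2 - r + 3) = r^2 - 1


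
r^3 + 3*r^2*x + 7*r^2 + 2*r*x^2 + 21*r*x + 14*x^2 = (r + 7)*(r + x)*(r + 2*x)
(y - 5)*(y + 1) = y^2 - 4*y - 5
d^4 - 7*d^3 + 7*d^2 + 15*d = d*(d - 5)*(d - 3)*(d + 1)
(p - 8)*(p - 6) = p^2 - 14*p + 48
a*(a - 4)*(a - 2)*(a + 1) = a^4 - 5*a^3 + 2*a^2 + 8*a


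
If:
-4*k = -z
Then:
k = z/4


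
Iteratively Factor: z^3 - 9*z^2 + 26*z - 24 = (z - 4)*(z^2 - 5*z + 6) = (z - 4)*(z - 2)*(z - 3)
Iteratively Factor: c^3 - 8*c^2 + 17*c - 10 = (c - 5)*(c^2 - 3*c + 2) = (c - 5)*(c - 1)*(c - 2)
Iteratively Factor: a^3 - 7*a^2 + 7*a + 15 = (a - 5)*(a^2 - 2*a - 3) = (a - 5)*(a - 3)*(a + 1)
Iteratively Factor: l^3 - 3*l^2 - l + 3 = (l - 3)*(l^2 - 1) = (l - 3)*(l - 1)*(l + 1)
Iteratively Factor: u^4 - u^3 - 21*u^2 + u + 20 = (u + 1)*(u^3 - 2*u^2 - 19*u + 20) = (u + 1)*(u + 4)*(u^2 - 6*u + 5) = (u - 5)*(u + 1)*(u + 4)*(u - 1)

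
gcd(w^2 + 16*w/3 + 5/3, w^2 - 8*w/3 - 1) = w + 1/3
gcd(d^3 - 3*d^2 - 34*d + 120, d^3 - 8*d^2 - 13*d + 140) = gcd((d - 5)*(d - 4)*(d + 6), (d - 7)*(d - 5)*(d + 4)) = d - 5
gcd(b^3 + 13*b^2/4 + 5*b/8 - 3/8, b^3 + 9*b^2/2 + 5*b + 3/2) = b^2 + 7*b/2 + 3/2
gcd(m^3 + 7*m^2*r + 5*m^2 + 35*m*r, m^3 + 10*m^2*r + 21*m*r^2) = m^2 + 7*m*r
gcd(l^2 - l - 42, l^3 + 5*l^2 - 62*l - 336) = l + 6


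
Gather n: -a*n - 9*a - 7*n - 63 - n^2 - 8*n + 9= -9*a - n^2 + n*(-a - 15) - 54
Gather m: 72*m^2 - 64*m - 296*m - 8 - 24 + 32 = 72*m^2 - 360*m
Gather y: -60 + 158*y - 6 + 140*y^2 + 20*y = 140*y^2 + 178*y - 66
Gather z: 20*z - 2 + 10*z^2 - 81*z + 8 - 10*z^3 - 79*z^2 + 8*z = -10*z^3 - 69*z^2 - 53*z + 6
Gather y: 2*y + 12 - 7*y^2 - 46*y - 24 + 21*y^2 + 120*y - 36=14*y^2 + 76*y - 48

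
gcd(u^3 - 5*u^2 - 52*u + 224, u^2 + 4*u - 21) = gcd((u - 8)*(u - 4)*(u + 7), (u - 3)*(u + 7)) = u + 7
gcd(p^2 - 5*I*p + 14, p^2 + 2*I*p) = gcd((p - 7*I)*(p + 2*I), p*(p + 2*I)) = p + 2*I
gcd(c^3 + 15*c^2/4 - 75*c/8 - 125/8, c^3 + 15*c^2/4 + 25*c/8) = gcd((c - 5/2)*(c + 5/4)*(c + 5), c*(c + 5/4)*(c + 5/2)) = c + 5/4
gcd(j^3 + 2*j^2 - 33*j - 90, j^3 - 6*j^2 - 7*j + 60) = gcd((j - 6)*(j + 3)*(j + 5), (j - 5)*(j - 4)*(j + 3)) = j + 3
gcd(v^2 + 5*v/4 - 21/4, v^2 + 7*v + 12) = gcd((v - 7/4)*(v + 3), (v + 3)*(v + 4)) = v + 3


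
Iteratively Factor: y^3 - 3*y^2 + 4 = (y - 2)*(y^2 - y - 2) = (y - 2)^2*(y + 1)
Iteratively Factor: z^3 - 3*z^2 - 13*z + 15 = (z + 3)*(z^2 - 6*z + 5) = (z - 5)*(z + 3)*(z - 1)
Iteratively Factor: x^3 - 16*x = (x + 4)*(x^2 - 4*x) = x*(x + 4)*(x - 4)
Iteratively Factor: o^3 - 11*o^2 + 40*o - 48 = (o - 4)*(o^2 - 7*o + 12) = (o - 4)^2*(o - 3)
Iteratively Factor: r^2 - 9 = (r - 3)*(r + 3)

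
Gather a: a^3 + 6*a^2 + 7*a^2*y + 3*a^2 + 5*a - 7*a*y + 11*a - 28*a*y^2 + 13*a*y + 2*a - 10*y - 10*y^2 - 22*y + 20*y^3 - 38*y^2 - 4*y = a^3 + a^2*(7*y + 9) + a*(-28*y^2 + 6*y + 18) + 20*y^3 - 48*y^2 - 36*y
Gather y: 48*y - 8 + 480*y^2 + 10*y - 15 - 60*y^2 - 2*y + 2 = 420*y^2 + 56*y - 21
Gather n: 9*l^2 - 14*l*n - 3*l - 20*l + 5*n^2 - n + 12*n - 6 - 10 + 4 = 9*l^2 - 23*l + 5*n^2 + n*(11 - 14*l) - 12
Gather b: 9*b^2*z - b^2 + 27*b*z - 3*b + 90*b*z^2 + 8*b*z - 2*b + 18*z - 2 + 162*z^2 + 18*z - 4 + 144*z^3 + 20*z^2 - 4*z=b^2*(9*z - 1) + b*(90*z^2 + 35*z - 5) + 144*z^3 + 182*z^2 + 32*z - 6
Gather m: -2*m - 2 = -2*m - 2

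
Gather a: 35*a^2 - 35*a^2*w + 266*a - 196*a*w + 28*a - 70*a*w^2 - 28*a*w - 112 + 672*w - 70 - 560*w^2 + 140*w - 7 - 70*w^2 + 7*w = a^2*(35 - 35*w) + a*(-70*w^2 - 224*w + 294) - 630*w^2 + 819*w - 189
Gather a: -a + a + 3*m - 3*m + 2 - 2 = 0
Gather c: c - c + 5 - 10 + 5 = 0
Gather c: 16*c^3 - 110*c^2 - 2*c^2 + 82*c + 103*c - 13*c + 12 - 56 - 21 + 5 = 16*c^3 - 112*c^2 + 172*c - 60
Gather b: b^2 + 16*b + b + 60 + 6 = b^2 + 17*b + 66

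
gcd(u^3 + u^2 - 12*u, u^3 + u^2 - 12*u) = u^3 + u^2 - 12*u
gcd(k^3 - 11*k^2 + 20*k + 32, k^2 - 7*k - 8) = k^2 - 7*k - 8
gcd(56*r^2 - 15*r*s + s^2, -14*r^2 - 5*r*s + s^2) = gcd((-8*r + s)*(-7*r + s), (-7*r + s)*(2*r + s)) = 7*r - s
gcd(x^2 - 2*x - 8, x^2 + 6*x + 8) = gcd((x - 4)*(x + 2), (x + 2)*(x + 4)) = x + 2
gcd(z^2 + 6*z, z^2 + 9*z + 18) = z + 6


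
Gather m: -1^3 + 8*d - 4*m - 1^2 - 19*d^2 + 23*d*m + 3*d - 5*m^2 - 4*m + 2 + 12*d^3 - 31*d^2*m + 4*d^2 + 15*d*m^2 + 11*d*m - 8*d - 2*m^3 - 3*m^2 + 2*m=12*d^3 - 15*d^2 + 3*d - 2*m^3 + m^2*(15*d - 8) + m*(-31*d^2 + 34*d - 6)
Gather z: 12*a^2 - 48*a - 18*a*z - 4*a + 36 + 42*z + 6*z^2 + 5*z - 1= 12*a^2 - 52*a + 6*z^2 + z*(47 - 18*a) + 35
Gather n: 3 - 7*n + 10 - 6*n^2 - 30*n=-6*n^2 - 37*n + 13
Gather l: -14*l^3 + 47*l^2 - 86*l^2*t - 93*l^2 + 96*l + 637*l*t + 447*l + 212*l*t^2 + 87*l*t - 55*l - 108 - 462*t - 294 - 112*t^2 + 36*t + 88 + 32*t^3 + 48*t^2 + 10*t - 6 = -14*l^3 + l^2*(-86*t - 46) + l*(212*t^2 + 724*t + 488) + 32*t^3 - 64*t^2 - 416*t - 320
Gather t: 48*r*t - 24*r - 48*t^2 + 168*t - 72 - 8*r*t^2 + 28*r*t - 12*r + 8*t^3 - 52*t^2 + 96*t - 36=-36*r + 8*t^3 + t^2*(-8*r - 100) + t*(76*r + 264) - 108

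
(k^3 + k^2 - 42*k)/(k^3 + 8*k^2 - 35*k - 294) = k/(k + 7)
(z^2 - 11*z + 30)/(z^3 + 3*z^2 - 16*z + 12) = (z^2 - 11*z + 30)/(z^3 + 3*z^2 - 16*z + 12)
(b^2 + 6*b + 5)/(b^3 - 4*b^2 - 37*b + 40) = (b + 1)/(b^2 - 9*b + 8)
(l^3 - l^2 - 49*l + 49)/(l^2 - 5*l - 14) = (l^2 + 6*l - 7)/(l + 2)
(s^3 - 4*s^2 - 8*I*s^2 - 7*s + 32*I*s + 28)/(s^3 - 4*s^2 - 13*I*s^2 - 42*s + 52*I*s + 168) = (s - I)/(s - 6*I)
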